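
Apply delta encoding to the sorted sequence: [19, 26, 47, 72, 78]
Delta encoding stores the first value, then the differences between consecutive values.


First value: 19
Deltas:
  26 - 19 = 7
  47 - 26 = 21
  72 - 47 = 25
  78 - 72 = 6


Delta encoded: [19, 7, 21, 25, 6]


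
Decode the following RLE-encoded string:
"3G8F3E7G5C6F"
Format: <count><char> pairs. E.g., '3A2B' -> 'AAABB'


Expanding each <count><char> pair:
  3G -> 'GGG'
  8F -> 'FFFFFFFF'
  3E -> 'EEE'
  7G -> 'GGGGGGG'
  5C -> 'CCCCC'
  6F -> 'FFFFFF'

Decoded = GGGFFFFFFFFEEEGGGGGGGCCCCCFFFFFF


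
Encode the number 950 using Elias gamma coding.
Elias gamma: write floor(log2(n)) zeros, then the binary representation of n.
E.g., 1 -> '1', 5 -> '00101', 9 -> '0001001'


num_bits = floor(log2(950)) + 1 = 10
leading_zeros = num_bits - 1 = 9
binary(950) = 1110110110

Elias gamma(950) = '000000000' + '1110110110' = 0000000001110110110 (19 bits)


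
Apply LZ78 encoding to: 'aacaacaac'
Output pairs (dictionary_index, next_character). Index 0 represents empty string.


LZ78 encoding steps:
Dictionary: {0: ''}
Step 1: w='' (idx 0), next='a' -> output (0, 'a'), add 'a' as idx 1
Step 2: w='a' (idx 1), next='c' -> output (1, 'c'), add 'ac' as idx 2
Step 3: w='a' (idx 1), next='a' -> output (1, 'a'), add 'aa' as idx 3
Step 4: w='' (idx 0), next='c' -> output (0, 'c'), add 'c' as idx 4
Step 5: w='aa' (idx 3), next='c' -> output (3, 'c'), add 'aac' as idx 5


Encoded: [(0, 'a'), (1, 'c'), (1, 'a'), (0, 'c'), (3, 'c')]


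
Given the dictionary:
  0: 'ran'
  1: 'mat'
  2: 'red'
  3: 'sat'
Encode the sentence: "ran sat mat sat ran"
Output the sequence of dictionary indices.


Look up each word in the dictionary:
  'ran' -> 0
  'sat' -> 3
  'mat' -> 1
  'sat' -> 3
  'ran' -> 0

Encoded: [0, 3, 1, 3, 0]


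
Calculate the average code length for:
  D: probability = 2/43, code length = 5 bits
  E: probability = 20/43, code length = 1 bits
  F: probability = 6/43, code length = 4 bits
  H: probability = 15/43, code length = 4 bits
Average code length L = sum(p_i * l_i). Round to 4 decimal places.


Weighted contributions p_i * l_i:
  D: (2/43) * 5 = 10/43
  E: (20/43) * 1 = 20/43
  F: (6/43) * 4 = 24/43
  H: (15/43) * 4 = 60/43
Sum = (10 + 20 + 24 + 60)/43 = 114/43

L = 114/43 = 2.6512 bits/symbol


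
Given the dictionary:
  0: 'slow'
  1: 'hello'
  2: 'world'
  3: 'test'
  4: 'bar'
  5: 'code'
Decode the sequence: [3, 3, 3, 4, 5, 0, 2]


Look up each index in the dictionary:
  3 -> 'test'
  3 -> 'test'
  3 -> 'test'
  4 -> 'bar'
  5 -> 'code'
  0 -> 'slow'
  2 -> 'world'

Decoded: "test test test bar code slow world"


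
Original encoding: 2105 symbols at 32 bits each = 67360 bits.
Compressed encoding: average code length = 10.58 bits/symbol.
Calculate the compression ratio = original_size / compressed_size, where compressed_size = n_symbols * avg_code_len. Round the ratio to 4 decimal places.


original_size = n_symbols * orig_bits = 2105 * 32 = 67360 bits
compressed_size = n_symbols * avg_code_len = 2105 * 10.58 = 22270.9 bits
ratio = original_size / compressed_size = 67360 / 22270.9 = 3.0246

Compression ratio = 3.0246


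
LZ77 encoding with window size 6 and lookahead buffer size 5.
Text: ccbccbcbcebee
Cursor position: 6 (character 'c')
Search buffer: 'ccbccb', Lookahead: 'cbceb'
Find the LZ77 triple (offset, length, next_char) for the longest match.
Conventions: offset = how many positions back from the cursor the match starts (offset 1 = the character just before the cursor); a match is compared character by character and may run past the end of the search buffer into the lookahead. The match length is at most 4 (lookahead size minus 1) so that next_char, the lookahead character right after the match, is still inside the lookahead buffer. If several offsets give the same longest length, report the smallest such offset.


Try each offset into the search buffer:
  offset=1 (pos 5, char 'b'): match length 0
  offset=2 (pos 4, char 'c'): match length 3
  offset=3 (pos 3, char 'c'): match length 1
  offset=4 (pos 2, char 'b'): match length 0
  offset=5 (pos 1, char 'c'): match length 3
  offset=6 (pos 0, char 'c'): match length 1
Longest match has length 3, found at offsets 2, 5; take the smallest, offset 2.
next_char = character at position 6 + 3 = 9 -> 'e'

Best match: offset=2, length=3 (matching 'cbc' starting at position 4)
LZ77 triple: (2, 3, 'e')


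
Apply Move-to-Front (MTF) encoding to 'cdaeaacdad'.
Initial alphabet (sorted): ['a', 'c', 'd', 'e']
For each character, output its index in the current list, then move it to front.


MTF encoding:
'c': index 1 in ['a', 'c', 'd', 'e'] -> ['c', 'a', 'd', 'e']
'd': index 2 in ['c', 'a', 'd', 'e'] -> ['d', 'c', 'a', 'e']
'a': index 2 in ['d', 'c', 'a', 'e'] -> ['a', 'd', 'c', 'e']
'e': index 3 in ['a', 'd', 'c', 'e'] -> ['e', 'a', 'd', 'c']
'a': index 1 in ['e', 'a', 'd', 'c'] -> ['a', 'e', 'd', 'c']
'a': index 0 in ['a', 'e', 'd', 'c'] -> ['a', 'e', 'd', 'c']
'c': index 3 in ['a', 'e', 'd', 'c'] -> ['c', 'a', 'e', 'd']
'd': index 3 in ['c', 'a', 'e', 'd'] -> ['d', 'c', 'a', 'e']
'a': index 2 in ['d', 'c', 'a', 'e'] -> ['a', 'd', 'c', 'e']
'd': index 1 in ['a', 'd', 'c', 'e'] -> ['d', 'a', 'c', 'e']


Output: [1, 2, 2, 3, 1, 0, 3, 3, 2, 1]


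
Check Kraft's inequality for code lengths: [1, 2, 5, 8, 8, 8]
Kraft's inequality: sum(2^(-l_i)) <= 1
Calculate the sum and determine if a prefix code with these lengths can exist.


Sum = 2^(-1) + 2^(-2) + 2^(-5) + 2^(-8) + 2^(-8) + 2^(-8)
    = 0.5 + 0.25 + 0.03125 + 0.00390625 + 0.00390625 + 0.00390625
    = 203/256 = 0.79296875
Since 0.79296875 <= 1, Kraft's inequality IS satisfied.
A prefix code with these lengths CAN exist.

Kraft sum = 0.79296875. Satisfied.


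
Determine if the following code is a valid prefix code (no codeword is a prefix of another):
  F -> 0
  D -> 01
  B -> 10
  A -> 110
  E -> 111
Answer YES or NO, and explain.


Checking each pair (does one codeword prefix another?):
  F='0' vs D='01': prefix -- VIOLATION

NO -- this is NOT a valid prefix code. F (0) is a prefix of D (01).


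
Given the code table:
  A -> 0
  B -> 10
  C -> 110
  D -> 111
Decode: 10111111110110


Decoding:
10 -> B
111 -> D
111 -> D
110 -> C
110 -> C


Result: BDDCC


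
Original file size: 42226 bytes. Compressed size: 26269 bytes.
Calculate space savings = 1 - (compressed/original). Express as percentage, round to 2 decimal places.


ratio = compressed/original = 26269/42226 = 0.622105
savings = 1 - ratio = 1 - 0.622105 = 0.377895
as a percentage: 0.377895 * 100 = 37.79%

Space savings = 1 - 26269/42226 = 37.79%


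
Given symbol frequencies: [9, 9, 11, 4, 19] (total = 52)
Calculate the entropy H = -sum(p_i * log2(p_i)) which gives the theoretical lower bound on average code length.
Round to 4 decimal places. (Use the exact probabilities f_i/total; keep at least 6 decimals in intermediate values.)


Per-symbol terms -p_i * log2(p_i) with p_i = f_i/52:
  p = 9/52 = 0.173077: log2(p) = -2.530515, -p*log2(p) = 0.437974
  p = 9/52 = 0.173077: log2(p) = -2.530515, -p*log2(p) = 0.437974
  p = 11/52 = 0.211538: log2(p) = -2.241008, -p*log2(p) = 0.474059
  p = 4/52 = 0.076923: log2(p) = -3.700440, -p*log2(p) = 0.284649
  p = 19/52 = 0.365385: log2(p) = -1.452512, -p*log2(p) = 0.530726
H = 0.437974 + 0.437974 + 0.474059 + 0.284649 + 0.530726 = 2.165382

H = 2.1654 bits/symbol


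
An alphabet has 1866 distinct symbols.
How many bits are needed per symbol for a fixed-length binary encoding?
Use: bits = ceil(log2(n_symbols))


log2(1866) = 10.8657
Bracket: 2^10 = 1024 < 1866 <= 2^11 = 2048
So ceil(log2(1866)) = 11

bits = ceil(log2(1866)) = ceil(10.8657) = 11 bits


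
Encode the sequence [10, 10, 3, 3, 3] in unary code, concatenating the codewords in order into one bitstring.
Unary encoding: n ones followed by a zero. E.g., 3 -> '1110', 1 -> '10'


Encode each number as n ones followed by a terminating 0:
  10 -> 11111111110 (11 bits)
  10 -> 11111111110 (11 bits)
  3 -> 1110 (4 bits)
  3 -> 1110 (4 bits)
  3 -> 1110 (4 bits)
Total length = 11 + 11 + 4 + 4 + 4 = 34 bits.

Unary([10, 10, 3, 3, 3]) = 1111111111011111111110111011101110 (34 bits)


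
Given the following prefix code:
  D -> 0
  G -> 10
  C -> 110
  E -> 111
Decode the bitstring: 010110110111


Decoding step by step:
Bits 0 -> D
Bits 10 -> G
Bits 110 -> C
Bits 110 -> C
Bits 111 -> E


Decoded message: DGCCE


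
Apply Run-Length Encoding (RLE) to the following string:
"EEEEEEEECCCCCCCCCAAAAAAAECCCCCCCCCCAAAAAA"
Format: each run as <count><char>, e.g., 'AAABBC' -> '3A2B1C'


Scanning runs left to right:
  i=0: run of 'E' x 8 -> '8E'
  i=8: run of 'C' x 9 -> '9C'
  i=17: run of 'A' x 7 -> '7A'
  i=24: run of 'E' x 1 -> '1E'
  i=25: run of 'C' x 10 -> '10C'
  i=35: run of 'A' x 6 -> '6A'

RLE = 8E9C7A1E10C6A


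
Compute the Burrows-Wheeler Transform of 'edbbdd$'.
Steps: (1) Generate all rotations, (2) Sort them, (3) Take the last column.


Rotations (sorted):
  0: $edbbdd -> last char: d
  1: bbdd$ed -> last char: d
  2: bdd$edb -> last char: b
  3: d$edbbd -> last char: d
  4: dbbdd$e -> last char: e
  5: dd$edbb -> last char: b
  6: edbbdd$ -> last char: $


BWT = ddbdeb$


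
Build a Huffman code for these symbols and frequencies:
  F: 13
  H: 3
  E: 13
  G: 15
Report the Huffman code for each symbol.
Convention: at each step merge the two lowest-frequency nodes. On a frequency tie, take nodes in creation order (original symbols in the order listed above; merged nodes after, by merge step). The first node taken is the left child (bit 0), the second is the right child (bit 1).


Huffman tree construction:
Step 1: Merge H(3) + F(13) = 16
Step 2: Merge E(13) + G(15) = 28
Step 3: Merge (H+F)(16) + (E+G)(28) = 44
Read each symbol's code off the tree from the root (left child = 0, right child = 1).

Codes:
  F: 01 (length 2)
  H: 00 (length 2)
  E: 10 (length 2)
  G: 11 (length 2)
Average code length: 88/44 = 2.0000 bits/symbol


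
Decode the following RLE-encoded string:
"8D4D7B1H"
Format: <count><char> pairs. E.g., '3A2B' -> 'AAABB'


Expanding each <count><char> pair:
  8D -> 'DDDDDDDD'
  4D -> 'DDDD'
  7B -> 'BBBBBBB'
  1H -> 'H'

Decoded = DDDDDDDDDDDDBBBBBBBH


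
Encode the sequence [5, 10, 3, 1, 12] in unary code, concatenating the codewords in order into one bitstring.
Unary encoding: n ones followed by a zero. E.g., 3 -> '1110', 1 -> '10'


Encode each number as n ones followed by a terminating 0:
  5 -> 111110 (6 bits)
  10 -> 11111111110 (11 bits)
  3 -> 1110 (4 bits)
  1 -> 10 (2 bits)
  12 -> 1111111111110 (13 bits)
Total length = 6 + 11 + 4 + 2 + 13 = 36 bits.

Unary([5, 10, 3, 1, 12]) = 111110111111111101110101111111111110 (36 bits)


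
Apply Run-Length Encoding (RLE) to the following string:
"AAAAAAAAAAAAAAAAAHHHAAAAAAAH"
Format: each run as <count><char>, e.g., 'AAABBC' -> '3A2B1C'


Scanning runs left to right:
  i=0: run of 'A' x 17 -> '17A'
  i=17: run of 'H' x 3 -> '3H'
  i=20: run of 'A' x 7 -> '7A'
  i=27: run of 'H' x 1 -> '1H'

RLE = 17A3H7A1H


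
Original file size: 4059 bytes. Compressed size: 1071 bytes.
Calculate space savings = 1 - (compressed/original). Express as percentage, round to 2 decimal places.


ratio = compressed/original = 1071/4059 = 0.263858
savings = 1 - ratio = 1 - 0.263858 = 0.736142
as a percentage: 0.736142 * 100 = 73.61%

Space savings = 1 - 1071/4059 = 73.61%


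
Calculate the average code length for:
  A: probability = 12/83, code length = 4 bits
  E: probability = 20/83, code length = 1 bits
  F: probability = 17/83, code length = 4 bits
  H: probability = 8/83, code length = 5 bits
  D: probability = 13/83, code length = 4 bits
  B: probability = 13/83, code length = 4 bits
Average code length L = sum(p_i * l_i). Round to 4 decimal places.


Weighted contributions p_i * l_i:
  A: (12/83) * 4 = 48/83
  E: (20/83) * 1 = 20/83
  F: (17/83) * 4 = 68/83
  H: (8/83) * 5 = 40/83
  D: (13/83) * 4 = 52/83
  B: (13/83) * 4 = 52/83
Sum = (48 + 20 + 68 + 40 + 52 + 52)/83 = 280/83

L = 280/83 = 3.3735 bits/symbol


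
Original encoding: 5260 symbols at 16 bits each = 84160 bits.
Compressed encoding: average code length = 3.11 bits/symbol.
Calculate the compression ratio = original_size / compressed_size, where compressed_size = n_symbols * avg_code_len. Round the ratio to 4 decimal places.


original_size = n_symbols * orig_bits = 5260 * 16 = 84160 bits
compressed_size = n_symbols * avg_code_len = 5260 * 3.11 = 16358.6 bits
ratio = original_size / compressed_size = 84160 / 16358.6 = 5.1447

Compression ratio = 5.1447


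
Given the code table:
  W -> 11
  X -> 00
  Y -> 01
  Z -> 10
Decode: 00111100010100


Decoding:
00 -> X
11 -> W
11 -> W
00 -> X
01 -> Y
01 -> Y
00 -> X


Result: XWWXYYX


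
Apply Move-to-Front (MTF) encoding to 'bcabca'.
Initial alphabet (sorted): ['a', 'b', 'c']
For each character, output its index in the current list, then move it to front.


MTF encoding:
'b': index 1 in ['a', 'b', 'c'] -> ['b', 'a', 'c']
'c': index 2 in ['b', 'a', 'c'] -> ['c', 'b', 'a']
'a': index 2 in ['c', 'b', 'a'] -> ['a', 'c', 'b']
'b': index 2 in ['a', 'c', 'b'] -> ['b', 'a', 'c']
'c': index 2 in ['b', 'a', 'c'] -> ['c', 'b', 'a']
'a': index 2 in ['c', 'b', 'a'] -> ['a', 'c', 'b']


Output: [1, 2, 2, 2, 2, 2]


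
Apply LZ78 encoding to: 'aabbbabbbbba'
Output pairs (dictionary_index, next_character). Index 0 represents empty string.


LZ78 encoding steps:
Dictionary: {0: ''}
Step 1: w='' (idx 0), next='a' -> output (0, 'a'), add 'a' as idx 1
Step 2: w='a' (idx 1), next='b' -> output (1, 'b'), add 'ab' as idx 2
Step 3: w='' (idx 0), next='b' -> output (0, 'b'), add 'b' as idx 3
Step 4: w='b' (idx 3), next='a' -> output (3, 'a'), add 'ba' as idx 4
Step 5: w='b' (idx 3), next='b' -> output (3, 'b'), add 'bb' as idx 5
Step 6: w='bb' (idx 5), next='b' -> output (5, 'b'), add 'bbb' as idx 6
Step 7: w='a' (idx 1), end of input -> output (1, '')


Encoded: [(0, 'a'), (1, 'b'), (0, 'b'), (3, 'a'), (3, 'b'), (5, 'b'), (1, '')]


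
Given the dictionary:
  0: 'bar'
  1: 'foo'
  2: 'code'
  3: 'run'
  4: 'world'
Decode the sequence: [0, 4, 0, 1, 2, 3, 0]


Look up each index in the dictionary:
  0 -> 'bar'
  4 -> 'world'
  0 -> 'bar'
  1 -> 'foo'
  2 -> 'code'
  3 -> 'run'
  0 -> 'bar'

Decoded: "bar world bar foo code run bar"


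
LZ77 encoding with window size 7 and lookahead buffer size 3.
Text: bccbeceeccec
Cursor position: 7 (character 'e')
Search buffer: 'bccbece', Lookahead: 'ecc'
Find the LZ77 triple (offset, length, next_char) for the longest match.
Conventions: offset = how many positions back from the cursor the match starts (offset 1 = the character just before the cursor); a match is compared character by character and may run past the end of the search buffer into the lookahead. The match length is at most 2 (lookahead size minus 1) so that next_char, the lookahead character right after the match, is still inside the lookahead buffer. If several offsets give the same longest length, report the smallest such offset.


Try each offset into the search buffer:
  offset=1 (pos 6, char 'e'): match length 1
  offset=2 (pos 5, char 'c'): match length 0
  offset=3 (pos 4, char 'e'): match length 2
  offset=4 (pos 3, char 'b'): match length 0
  offset=5 (pos 2, char 'c'): match length 0
  offset=6 (pos 1, char 'c'): match length 0
  offset=7 (pos 0, char 'b'): match length 0
Longest match has length 2 at offset 3.
next_char = character at position 7 + 2 = 9 -> 'c'

Best match: offset=3, length=2 (matching 'ec' starting at position 4)
LZ77 triple: (3, 2, 'c')


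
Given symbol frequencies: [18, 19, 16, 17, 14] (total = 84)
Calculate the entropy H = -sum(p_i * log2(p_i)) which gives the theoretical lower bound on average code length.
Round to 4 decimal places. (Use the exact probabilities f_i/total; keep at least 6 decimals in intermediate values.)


Per-symbol terms -p_i * log2(p_i) with p_i = f_i/84:
  p = 18/84 = 0.214286: log2(p) = -2.222392, -p*log2(p) = 0.476227
  p = 19/84 = 0.226190: log2(p) = -2.144390, -p*log2(p) = 0.485041
  p = 16/84 = 0.190476: log2(p) = -2.392317, -p*log2(p) = 0.455680
  p = 17/84 = 0.202381: log2(p) = -2.304855, -p*log2(p) = 0.466459
  p = 14/84 = 0.166667: log2(p) = -2.584963, -p*log2(p) = 0.430827
H = 0.476227 + 0.485041 + 0.455680 + 0.466459 + 0.430827 = 2.314234

H = 2.3142 bits/symbol


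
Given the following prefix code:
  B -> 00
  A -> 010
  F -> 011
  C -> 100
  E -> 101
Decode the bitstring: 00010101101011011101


Decoding step by step:
Bits 00 -> B
Bits 010 -> A
Bits 101 -> E
Bits 101 -> E
Bits 011 -> F
Bits 011 -> F
Bits 101 -> E


Decoded message: BAEEFFE


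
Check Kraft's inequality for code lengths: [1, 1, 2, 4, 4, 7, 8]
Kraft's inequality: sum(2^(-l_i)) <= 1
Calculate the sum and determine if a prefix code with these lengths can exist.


Sum = 2^(-1) + 2^(-1) + 2^(-2) + 2^(-4) + 2^(-4) + 2^(-7) + 2^(-8)
    = 0.5 + 0.5 + 0.25 + 0.0625 + 0.0625 + 0.0078125 + 0.00390625
    = 355/256 = 1.38671875
Since 1.38671875 > 1, Kraft's inequality is NOT satisfied.
A prefix code with these lengths CANNOT exist.

Kraft sum = 1.38671875. Not satisfied.


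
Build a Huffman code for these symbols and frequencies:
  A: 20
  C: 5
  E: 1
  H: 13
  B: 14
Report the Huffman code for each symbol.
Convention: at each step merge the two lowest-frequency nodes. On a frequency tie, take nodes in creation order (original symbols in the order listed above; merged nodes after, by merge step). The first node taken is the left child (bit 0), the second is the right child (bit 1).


Huffman tree construction:
Step 1: Merge E(1) + C(5) = 6
Step 2: Merge (E+C)(6) + H(13) = 19
Step 3: Merge B(14) + ((E+C)+H)(19) = 33
Step 4: Merge A(20) + (B+((E+C)+H))(33) = 53
Read each symbol's code off the tree from the root (left child = 0, right child = 1).

Codes:
  A: 0 (length 1)
  C: 1101 (length 4)
  E: 1100 (length 4)
  H: 111 (length 3)
  B: 10 (length 2)
Average code length: 111/53 = 2.0943 bits/symbol


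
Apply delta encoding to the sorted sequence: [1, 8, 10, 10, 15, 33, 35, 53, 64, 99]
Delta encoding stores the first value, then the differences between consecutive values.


First value: 1
Deltas:
  8 - 1 = 7
  10 - 8 = 2
  10 - 10 = 0
  15 - 10 = 5
  33 - 15 = 18
  35 - 33 = 2
  53 - 35 = 18
  64 - 53 = 11
  99 - 64 = 35


Delta encoded: [1, 7, 2, 0, 5, 18, 2, 18, 11, 35]


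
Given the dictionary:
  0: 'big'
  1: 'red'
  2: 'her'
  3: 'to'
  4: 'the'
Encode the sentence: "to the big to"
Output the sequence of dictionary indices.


Look up each word in the dictionary:
  'to' -> 3
  'the' -> 4
  'big' -> 0
  'to' -> 3

Encoded: [3, 4, 0, 3]


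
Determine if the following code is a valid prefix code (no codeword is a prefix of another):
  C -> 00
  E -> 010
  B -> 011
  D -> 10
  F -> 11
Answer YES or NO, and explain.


Checking each pair (does one codeword prefix another?):
  C='00' vs E='010': no prefix
  C='00' vs B='011': no prefix
  C='00' vs D='10': no prefix
  C='00' vs F='11': no prefix
  E='010' vs C='00': no prefix
  E='010' vs B='011': no prefix
  E='010' vs D='10': no prefix
  E='010' vs F='11': no prefix
  B='011' vs C='00': no prefix
  B='011' vs E='010': no prefix
  B='011' vs D='10': no prefix
  B='011' vs F='11': no prefix
  D='10' vs C='00': no prefix
  D='10' vs E='010': no prefix
  D='10' vs B='011': no prefix
  D='10' vs F='11': no prefix
  F='11' vs C='00': no prefix
  F='11' vs E='010': no prefix
  F='11' vs B='011': no prefix
  F='11' vs D='10': no prefix
No violation found over all pairs.

YES -- this is a valid prefix code. No codeword is a prefix of any other codeword.


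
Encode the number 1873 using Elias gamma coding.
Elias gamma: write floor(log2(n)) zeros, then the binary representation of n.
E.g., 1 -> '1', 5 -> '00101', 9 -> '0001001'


num_bits = floor(log2(1873)) + 1 = 11
leading_zeros = num_bits - 1 = 10
binary(1873) = 11101010001

Elias gamma(1873) = '0000000000' + '11101010001' = 000000000011101010001 (21 bits)


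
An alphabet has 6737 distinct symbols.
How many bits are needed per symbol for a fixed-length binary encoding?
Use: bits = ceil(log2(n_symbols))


log2(6737) = 12.7179
Bracket: 2^12 = 4096 < 6737 <= 2^13 = 8192
So ceil(log2(6737)) = 13

bits = ceil(log2(6737)) = ceil(12.7179) = 13 bits


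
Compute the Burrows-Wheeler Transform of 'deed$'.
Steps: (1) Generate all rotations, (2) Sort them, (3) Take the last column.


Rotations (sorted):
  0: $deed -> last char: d
  1: d$dee -> last char: e
  2: deed$ -> last char: $
  3: ed$de -> last char: e
  4: eed$d -> last char: d


BWT = de$ed


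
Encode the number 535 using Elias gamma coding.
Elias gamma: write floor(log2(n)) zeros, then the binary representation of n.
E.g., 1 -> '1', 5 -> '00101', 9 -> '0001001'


num_bits = floor(log2(535)) + 1 = 10
leading_zeros = num_bits - 1 = 9
binary(535) = 1000010111

Elias gamma(535) = '000000000' + '1000010111' = 0000000001000010111 (19 bits)


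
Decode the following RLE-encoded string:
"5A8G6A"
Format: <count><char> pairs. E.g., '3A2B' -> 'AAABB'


Expanding each <count><char> pair:
  5A -> 'AAAAA'
  8G -> 'GGGGGGGG'
  6A -> 'AAAAAA'

Decoded = AAAAAGGGGGGGGAAAAAA


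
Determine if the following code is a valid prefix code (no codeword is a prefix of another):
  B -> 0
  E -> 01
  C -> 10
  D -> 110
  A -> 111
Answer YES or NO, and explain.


Checking each pair (does one codeword prefix another?):
  B='0' vs E='01': prefix -- VIOLATION

NO -- this is NOT a valid prefix code. B (0) is a prefix of E (01).


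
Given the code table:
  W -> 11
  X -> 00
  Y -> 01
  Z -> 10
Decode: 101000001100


Decoding:
10 -> Z
10 -> Z
00 -> X
00 -> X
11 -> W
00 -> X


Result: ZZXXWX


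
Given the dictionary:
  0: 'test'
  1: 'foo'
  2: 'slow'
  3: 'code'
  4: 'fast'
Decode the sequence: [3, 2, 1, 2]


Look up each index in the dictionary:
  3 -> 'code'
  2 -> 'slow'
  1 -> 'foo'
  2 -> 'slow'

Decoded: "code slow foo slow"


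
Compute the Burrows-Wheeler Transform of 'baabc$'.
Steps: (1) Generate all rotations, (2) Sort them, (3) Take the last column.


Rotations (sorted):
  0: $baabc -> last char: c
  1: aabc$b -> last char: b
  2: abc$ba -> last char: a
  3: baabc$ -> last char: $
  4: bc$baa -> last char: a
  5: c$baab -> last char: b


BWT = cba$ab


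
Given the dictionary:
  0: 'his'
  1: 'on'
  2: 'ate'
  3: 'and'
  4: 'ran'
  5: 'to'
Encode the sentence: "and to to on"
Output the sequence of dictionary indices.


Look up each word in the dictionary:
  'and' -> 3
  'to' -> 5
  'to' -> 5
  'on' -> 1

Encoded: [3, 5, 5, 1]


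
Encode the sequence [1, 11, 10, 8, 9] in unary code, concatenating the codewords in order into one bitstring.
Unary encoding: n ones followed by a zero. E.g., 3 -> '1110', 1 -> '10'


Encode each number as n ones followed by a terminating 0:
  1 -> 10 (2 bits)
  11 -> 111111111110 (12 bits)
  10 -> 11111111110 (11 bits)
  8 -> 111111110 (9 bits)
  9 -> 1111111110 (10 bits)
Total length = 2 + 12 + 11 + 9 + 10 = 44 bits.

Unary([1, 11, 10, 8, 9]) = 10111111111110111111111101111111101111111110 (44 bits)


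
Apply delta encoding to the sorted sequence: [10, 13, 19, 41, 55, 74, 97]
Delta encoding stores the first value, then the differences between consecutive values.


First value: 10
Deltas:
  13 - 10 = 3
  19 - 13 = 6
  41 - 19 = 22
  55 - 41 = 14
  74 - 55 = 19
  97 - 74 = 23


Delta encoded: [10, 3, 6, 22, 14, 19, 23]


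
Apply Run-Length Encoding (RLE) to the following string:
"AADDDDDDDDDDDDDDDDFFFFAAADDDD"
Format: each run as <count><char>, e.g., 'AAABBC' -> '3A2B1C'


Scanning runs left to right:
  i=0: run of 'A' x 2 -> '2A'
  i=2: run of 'D' x 16 -> '16D'
  i=18: run of 'F' x 4 -> '4F'
  i=22: run of 'A' x 3 -> '3A'
  i=25: run of 'D' x 4 -> '4D'

RLE = 2A16D4F3A4D


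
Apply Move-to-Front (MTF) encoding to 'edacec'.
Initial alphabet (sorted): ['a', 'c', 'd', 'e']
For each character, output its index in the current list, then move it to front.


MTF encoding:
'e': index 3 in ['a', 'c', 'd', 'e'] -> ['e', 'a', 'c', 'd']
'd': index 3 in ['e', 'a', 'c', 'd'] -> ['d', 'e', 'a', 'c']
'a': index 2 in ['d', 'e', 'a', 'c'] -> ['a', 'd', 'e', 'c']
'c': index 3 in ['a', 'd', 'e', 'c'] -> ['c', 'a', 'd', 'e']
'e': index 3 in ['c', 'a', 'd', 'e'] -> ['e', 'c', 'a', 'd']
'c': index 1 in ['e', 'c', 'a', 'd'] -> ['c', 'e', 'a', 'd']


Output: [3, 3, 2, 3, 3, 1]


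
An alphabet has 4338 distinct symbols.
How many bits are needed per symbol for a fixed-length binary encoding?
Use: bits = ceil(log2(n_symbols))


log2(4338) = 12.0828
Bracket: 2^12 = 4096 < 4338 <= 2^13 = 8192
So ceil(log2(4338)) = 13

bits = ceil(log2(4338)) = ceil(12.0828) = 13 bits


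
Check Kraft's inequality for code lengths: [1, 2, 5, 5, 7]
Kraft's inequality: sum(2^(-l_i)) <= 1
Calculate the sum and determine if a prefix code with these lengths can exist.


Sum = 2^(-1) + 2^(-2) + 2^(-5) + 2^(-5) + 2^(-7)
    = 0.5 + 0.25 + 0.03125 + 0.03125 + 0.0078125
    = 105/128 = 0.8203125
Since 0.8203125 <= 1, Kraft's inequality IS satisfied.
A prefix code with these lengths CAN exist.

Kraft sum = 0.8203125. Satisfied.


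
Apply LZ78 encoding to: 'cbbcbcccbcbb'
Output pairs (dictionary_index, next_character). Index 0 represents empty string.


LZ78 encoding steps:
Dictionary: {0: ''}
Step 1: w='' (idx 0), next='c' -> output (0, 'c'), add 'c' as idx 1
Step 2: w='' (idx 0), next='b' -> output (0, 'b'), add 'b' as idx 2
Step 3: w='b' (idx 2), next='c' -> output (2, 'c'), add 'bc' as idx 3
Step 4: w='bc' (idx 3), next='c' -> output (3, 'c'), add 'bcc' as idx 4
Step 5: w='c' (idx 1), next='b' -> output (1, 'b'), add 'cb' as idx 5
Step 6: w='cb' (idx 5), next='b' -> output (5, 'b'), add 'cbb' as idx 6


Encoded: [(0, 'c'), (0, 'b'), (2, 'c'), (3, 'c'), (1, 'b'), (5, 'b')]


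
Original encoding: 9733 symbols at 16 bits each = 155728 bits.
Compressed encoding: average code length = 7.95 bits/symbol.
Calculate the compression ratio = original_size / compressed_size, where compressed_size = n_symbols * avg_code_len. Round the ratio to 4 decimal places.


original_size = n_symbols * orig_bits = 9733 * 16 = 155728 bits
compressed_size = n_symbols * avg_code_len = 9733 * 7.95 = 77377.35 bits
ratio = original_size / compressed_size = 155728 / 77377.35 = 2.0126

Compression ratio = 2.0126


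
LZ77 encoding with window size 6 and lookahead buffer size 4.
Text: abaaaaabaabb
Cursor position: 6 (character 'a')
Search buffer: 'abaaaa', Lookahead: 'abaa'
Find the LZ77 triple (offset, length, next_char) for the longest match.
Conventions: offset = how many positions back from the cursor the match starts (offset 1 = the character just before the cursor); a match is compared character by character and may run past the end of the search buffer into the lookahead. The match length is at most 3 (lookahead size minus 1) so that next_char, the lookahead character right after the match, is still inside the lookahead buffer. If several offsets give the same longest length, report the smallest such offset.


Try each offset into the search buffer:
  offset=1 (pos 5, char 'a'): match length 1
  offset=2 (pos 4, char 'a'): match length 1
  offset=3 (pos 3, char 'a'): match length 1
  offset=4 (pos 2, char 'a'): match length 1
  offset=5 (pos 1, char 'b'): match length 0
  offset=6 (pos 0, char 'a'): match length 3
Longest match has length 3 at offset 6.
next_char = character at position 6 + 3 = 9 -> 'a'

Best match: offset=6, length=3 (matching 'aba' starting at position 0)
LZ77 triple: (6, 3, 'a')


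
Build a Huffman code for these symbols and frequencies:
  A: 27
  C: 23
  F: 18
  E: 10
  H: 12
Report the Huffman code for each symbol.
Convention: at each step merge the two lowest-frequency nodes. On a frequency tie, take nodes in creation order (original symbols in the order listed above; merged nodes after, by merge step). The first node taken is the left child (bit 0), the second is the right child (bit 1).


Huffman tree construction:
Step 1: Merge E(10) + H(12) = 22
Step 2: Merge F(18) + (E+H)(22) = 40
Step 3: Merge C(23) + A(27) = 50
Step 4: Merge (F+(E+H))(40) + (C+A)(50) = 90
Read each symbol's code off the tree from the root (left child = 0, right child = 1).

Codes:
  A: 11 (length 2)
  C: 10 (length 2)
  F: 00 (length 2)
  E: 010 (length 3)
  H: 011 (length 3)
Average code length: 202/90 = 2.2444 bits/symbol


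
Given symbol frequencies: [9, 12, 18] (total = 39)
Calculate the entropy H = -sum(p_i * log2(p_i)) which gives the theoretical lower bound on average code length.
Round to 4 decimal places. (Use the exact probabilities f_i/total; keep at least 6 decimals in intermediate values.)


Per-symbol terms -p_i * log2(p_i) with p_i = f_i/39:
  p = 9/39 = 0.230769: log2(p) = -2.115477, -p*log2(p) = 0.488187
  p = 12/39 = 0.307692: log2(p) = -1.700440, -p*log2(p) = 0.523212
  p = 18/39 = 0.461538: log2(p) = -1.115477, -p*log2(p) = 0.514836
H = 0.488187 + 0.523212 + 0.514836 = 1.526235

H = 1.5262 bits/symbol


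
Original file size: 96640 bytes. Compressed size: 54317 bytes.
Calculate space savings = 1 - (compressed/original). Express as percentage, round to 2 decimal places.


ratio = compressed/original = 54317/96640 = 0.562055
savings = 1 - ratio = 1 - 0.562055 = 0.437945
as a percentage: 0.437945 * 100 = 43.79%

Space savings = 1 - 54317/96640 = 43.79%


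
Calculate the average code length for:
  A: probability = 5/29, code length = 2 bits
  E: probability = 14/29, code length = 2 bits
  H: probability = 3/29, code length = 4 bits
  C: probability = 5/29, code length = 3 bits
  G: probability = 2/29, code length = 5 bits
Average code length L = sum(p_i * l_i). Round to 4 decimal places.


Weighted contributions p_i * l_i:
  A: (5/29) * 2 = 10/29
  E: (14/29) * 2 = 28/29
  H: (3/29) * 4 = 12/29
  C: (5/29) * 3 = 15/29
  G: (2/29) * 5 = 10/29
Sum = (10 + 28 + 12 + 15 + 10)/29 = 75/29

L = 75/29 = 2.5862 bits/symbol


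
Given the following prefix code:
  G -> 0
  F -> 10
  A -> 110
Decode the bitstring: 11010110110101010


Decoding step by step:
Bits 110 -> A
Bits 10 -> F
Bits 110 -> A
Bits 110 -> A
Bits 10 -> F
Bits 10 -> F
Bits 10 -> F


Decoded message: AFAAFFF


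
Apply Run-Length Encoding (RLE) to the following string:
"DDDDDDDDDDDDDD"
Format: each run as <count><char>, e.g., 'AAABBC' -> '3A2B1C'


Scanning runs left to right:
  i=0: run of 'D' x 14 -> '14D'

RLE = 14D


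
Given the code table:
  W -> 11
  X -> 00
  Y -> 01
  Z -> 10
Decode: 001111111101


Decoding:
00 -> X
11 -> W
11 -> W
11 -> W
11 -> W
01 -> Y


Result: XWWWWY


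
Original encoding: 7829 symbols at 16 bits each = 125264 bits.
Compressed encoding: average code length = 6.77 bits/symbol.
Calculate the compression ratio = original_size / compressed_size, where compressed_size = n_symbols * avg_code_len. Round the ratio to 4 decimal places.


original_size = n_symbols * orig_bits = 7829 * 16 = 125264 bits
compressed_size = n_symbols * avg_code_len = 7829 * 6.77 = 53002.33 bits
ratio = original_size / compressed_size = 125264 / 53002.33 = 2.3634

Compression ratio = 2.3634


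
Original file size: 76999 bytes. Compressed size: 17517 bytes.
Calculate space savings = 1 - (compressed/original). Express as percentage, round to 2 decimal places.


ratio = compressed/original = 17517/76999 = 0.227496
savings = 1 - ratio = 1 - 0.227496 = 0.772504
as a percentage: 0.772504 * 100 = 77.25%

Space savings = 1 - 17517/76999 = 77.25%


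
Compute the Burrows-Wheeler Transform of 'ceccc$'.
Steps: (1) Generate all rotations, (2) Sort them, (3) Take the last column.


Rotations (sorted):
  0: $ceccc -> last char: c
  1: c$cecc -> last char: c
  2: cc$cec -> last char: c
  3: ccc$ce -> last char: e
  4: ceccc$ -> last char: $
  5: eccc$c -> last char: c


BWT = ccce$c


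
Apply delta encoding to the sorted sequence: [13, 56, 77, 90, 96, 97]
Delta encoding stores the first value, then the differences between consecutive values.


First value: 13
Deltas:
  56 - 13 = 43
  77 - 56 = 21
  90 - 77 = 13
  96 - 90 = 6
  97 - 96 = 1


Delta encoded: [13, 43, 21, 13, 6, 1]


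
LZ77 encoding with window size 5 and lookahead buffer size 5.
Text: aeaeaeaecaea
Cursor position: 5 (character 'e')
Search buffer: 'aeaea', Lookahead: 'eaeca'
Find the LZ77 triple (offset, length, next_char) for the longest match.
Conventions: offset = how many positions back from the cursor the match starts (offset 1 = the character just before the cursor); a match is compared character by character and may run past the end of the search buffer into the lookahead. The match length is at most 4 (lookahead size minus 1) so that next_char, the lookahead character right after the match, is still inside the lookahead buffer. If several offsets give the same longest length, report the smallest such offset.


Try each offset into the search buffer:
  offset=1 (pos 4, char 'a'): match length 0
  offset=2 (pos 3, char 'e'): match length 3
  offset=3 (pos 2, char 'a'): match length 0
  offset=4 (pos 1, char 'e'): match length 3
  offset=5 (pos 0, char 'a'): match length 0
Longest match has length 3, found at offsets 2, 4; take the smallest, offset 2.
next_char = character at position 5 + 3 = 8 -> 'c'

Best match: offset=2, length=3 (matching 'eae' starting at position 3)
LZ77 triple: (2, 3, 'c')


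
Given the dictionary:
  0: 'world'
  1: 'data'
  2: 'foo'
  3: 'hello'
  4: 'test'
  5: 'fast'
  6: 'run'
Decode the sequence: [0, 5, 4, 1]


Look up each index in the dictionary:
  0 -> 'world'
  5 -> 'fast'
  4 -> 'test'
  1 -> 'data'

Decoded: "world fast test data"


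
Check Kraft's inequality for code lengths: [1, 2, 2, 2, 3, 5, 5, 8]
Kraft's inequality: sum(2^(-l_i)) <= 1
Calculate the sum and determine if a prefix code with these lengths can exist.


Sum = 2^(-1) + 2^(-2) + 2^(-2) + 2^(-2) + 2^(-3) + 2^(-5) + 2^(-5) + 2^(-8)
    = 0.5 + 0.25 + 0.25 + 0.25 + 0.125 + 0.03125 + 0.03125 + 0.00390625
    = 369/256 = 1.44140625
Since 1.44140625 > 1, Kraft's inequality is NOT satisfied.
A prefix code with these lengths CANNOT exist.

Kraft sum = 1.44140625. Not satisfied.


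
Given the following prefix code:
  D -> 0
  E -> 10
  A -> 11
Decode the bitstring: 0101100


Decoding step by step:
Bits 0 -> D
Bits 10 -> E
Bits 11 -> A
Bits 0 -> D
Bits 0 -> D


Decoded message: DEADD


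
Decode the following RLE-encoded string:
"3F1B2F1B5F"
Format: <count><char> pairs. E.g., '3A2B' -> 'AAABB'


Expanding each <count><char> pair:
  3F -> 'FFF'
  1B -> 'B'
  2F -> 'FF'
  1B -> 'B'
  5F -> 'FFFFF'

Decoded = FFFBFFBFFFFF


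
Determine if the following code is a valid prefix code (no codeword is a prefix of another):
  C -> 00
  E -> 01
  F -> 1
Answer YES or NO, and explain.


Checking each pair (does one codeword prefix another?):
  C='00' vs E='01': no prefix
  C='00' vs F='1': no prefix
  E='01' vs C='00': no prefix
  E='01' vs F='1': no prefix
  F='1' vs C='00': no prefix
  F='1' vs E='01': no prefix
No violation found over all pairs.

YES -- this is a valid prefix code. No codeword is a prefix of any other codeword.


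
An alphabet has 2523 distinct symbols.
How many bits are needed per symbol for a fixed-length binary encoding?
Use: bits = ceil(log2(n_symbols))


log2(2523) = 11.3009
Bracket: 2^11 = 2048 < 2523 <= 2^12 = 4096
So ceil(log2(2523)) = 12

bits = ceil(log2(2523)) = ceil(11.3009) = 12 bits


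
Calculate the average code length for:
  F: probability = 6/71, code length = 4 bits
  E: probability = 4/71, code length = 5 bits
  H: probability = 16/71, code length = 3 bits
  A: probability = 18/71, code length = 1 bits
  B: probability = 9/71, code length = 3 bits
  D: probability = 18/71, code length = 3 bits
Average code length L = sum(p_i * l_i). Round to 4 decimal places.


Weighted contributions p_i * l_i:
  F: (6/71) * 4 = 24/71
  E: (4/71) * 5 = 20/71
  H: (16/71) * 3 = 48/71
  A: (18/71) * 1 = 18/71
  B: (9/71) * 3 = 27/71
  D: (18/71) * 3 = 54/71
Sum = (24 + 20 + 48 + 18 + 27 + 54)/71 = 191/71

L = 191/71 = 2.6901 bits/symbol


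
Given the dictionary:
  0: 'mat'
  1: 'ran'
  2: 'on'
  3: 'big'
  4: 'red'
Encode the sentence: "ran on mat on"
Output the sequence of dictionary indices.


Look up each word in the dictionary:
  'ran' -> 1
  'on' -> 2
  'mat' -> 0
  'on' -> 2

Encoded: [1, 2, 0, 2]


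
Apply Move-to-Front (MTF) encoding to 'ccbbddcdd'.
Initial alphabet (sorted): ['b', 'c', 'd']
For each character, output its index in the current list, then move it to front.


MTF encoding:
'c': index 1 in ['b', 'c', 'd'] -> ['c', 'b', 'd']
'c': index 0 in ['c', 'b', 'd'] -> ['c', 'b', 'd']
'b': index 1 in ['c', 'b', 'd'] -> ['b', 'c', 'd']
'b': index 0 in ['b', 'c', 'd'] -> ['b', 'c', 'd']
'd': index 2 in ['b', 'c', 'd'] -> ['d', 'b', 'c']
'd': index 0 in ['d', 'b', 'c'] -> ['d', 'b', 'c']
'c': index 2 in ['d', 'b', 'c'] -> ['c', 'd', 'b']
'd': index 1 in ['c', 'd', 'b'] -> ['d', 'c', 'b']
'd': index 0 in ['d', 'c', 'b'] -> ['d', 'c', 'b']


Output: [1, 0, 1, 0, 2, 0, 2, 1, 0]


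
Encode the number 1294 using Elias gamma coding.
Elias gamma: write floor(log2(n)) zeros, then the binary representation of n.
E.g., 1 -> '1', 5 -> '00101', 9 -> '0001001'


num_bits = floor(log2(1294)) + 1 = 11
leading_zeros = num_bits - 1 = 10
binary(1294) = 10100001110

Elias gamma(1294) = '0000000000' + '10100001110' = 000000000010100001110 (21 bits)


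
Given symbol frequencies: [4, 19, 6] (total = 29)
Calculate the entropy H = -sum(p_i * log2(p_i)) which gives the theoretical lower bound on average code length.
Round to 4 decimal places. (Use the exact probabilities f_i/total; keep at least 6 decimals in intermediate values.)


Per-symbol terms -p_i * log2(p_i) with p_i = f_i/29:
  p = 4/29 = 0.137931: log2(p) = -2.857981, -p*log2(p) = 0.394204
  p = 19/29 = 0.655172: log2(p) = -0.610053, -p*log2(p) = 0.399690
  p = 6/29 = 0.206897: log2(p) = -2.273018, -p*log2(p) = 0.470280
H = 0.394204 + 0.399690 + 0.470280 = 1.264174

H = 1.2642 bits/symbol


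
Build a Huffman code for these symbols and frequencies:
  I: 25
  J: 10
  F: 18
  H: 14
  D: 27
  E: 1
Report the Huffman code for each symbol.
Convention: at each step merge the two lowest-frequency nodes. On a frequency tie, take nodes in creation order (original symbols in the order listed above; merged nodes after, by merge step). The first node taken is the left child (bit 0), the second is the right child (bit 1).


Huffman tree construction:
Step 1: Merge E(1) + J(10) = 11
Step 2: Merge (E+J)(11) + H(14) = 25
Step 3: Merge F(18) + I(25) = 43
Step 4: Merge ((E+J)+H)(25) + D(27) = 52
Step 5: Merge (F+I)(43) + (((E+J)+H)+D)(52) = 95
Read each symbol's code off the tree from the root (left child = 0, right child = 1).

Codes:
  I: 01 (length 2)
  J: 1001 (length 4)
  F: 00 (length 2)
  H: 101 (length 3)
  D: 11 (length 2)
  E: 1000 (length 4)
Average code length: 226/95 = 2.3789 bits/symbol


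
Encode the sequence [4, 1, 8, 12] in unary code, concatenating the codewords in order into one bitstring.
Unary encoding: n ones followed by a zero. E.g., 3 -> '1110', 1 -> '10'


Encode each number as n ones followed by a terminating 0:
  4 -> 11110 (5 bits)
  1 -> 10 (2 bits)
  8 -> 111111110 (9 bits)
  12 -> 1111111111110 (13 bits)
Total length = 5 + 2 + 9 + 13 = 29 bits.

Unary([4, 1, 8, 12]) = 11110101111111101111111111110 (29 bits)


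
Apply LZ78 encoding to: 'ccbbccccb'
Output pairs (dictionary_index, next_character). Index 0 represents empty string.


LZ78 encoding steps:
Dictionary: {0: ''}
Step 1: w='' (idx 0), next='c' -> output (0, 'c'), add 'c' as idx 1
Step 2: w='c' (idx 1), next='b' -> output (1, 'b'), add 'cb' as idx 2
Step 3: w='' (idx 0), next='b' -> output (0, 'b'), add 'b' as idx 3
Step 4: w='c' (idx 1), next='c' -> output (1, 'c'), add 'cc' as idx 4
Step 5: w='cc' (idx 4), next='b' -> output (4, 'b'), add 'ccb' as idx 5


Encoded: [(0, 'c'), (1, 'b'), (0, 'b'), (1, 'c'), (4, 'b')]


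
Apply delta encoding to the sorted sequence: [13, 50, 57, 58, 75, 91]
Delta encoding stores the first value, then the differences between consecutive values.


First value: 13
Deltas:
  50 - 13 = 37
  57 - 50 = 7
  58 - 57 = 1
  75 - 58 = 17
  91 - 75 = 16


Delta encoded: [13, 37, 7, 1, 17, 16]
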